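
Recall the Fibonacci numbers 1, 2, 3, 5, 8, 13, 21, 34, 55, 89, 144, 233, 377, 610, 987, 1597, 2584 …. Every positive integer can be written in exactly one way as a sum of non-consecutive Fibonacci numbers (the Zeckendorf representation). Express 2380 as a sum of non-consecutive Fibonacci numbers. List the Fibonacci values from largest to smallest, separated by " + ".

Greedily peel off the largest Fibonacci term at each step:
1597 ≤ 2380 < 2584, so take 1597; remainder 783
610 ≤ 783 < 987, so take 610; remainder 173
144 ≤ 173 < 233, so take 144; remainder 29
21 ≤ 29 < 34, so take 21; remainder 8
8 ≤ 8 < 13, so take 8; remainder 0
So 2380 = 1597 + 610 + 144 + 21 + 8, with no two terms consecutive in the sequence.

1597 + 610 + 144 + 21 + 8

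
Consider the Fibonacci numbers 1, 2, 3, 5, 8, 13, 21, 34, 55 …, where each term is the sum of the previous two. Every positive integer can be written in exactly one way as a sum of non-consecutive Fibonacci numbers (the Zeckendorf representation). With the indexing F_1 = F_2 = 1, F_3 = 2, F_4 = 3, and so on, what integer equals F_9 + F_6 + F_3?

F_9 + F_6 + F_3 = 34 + 8 + 2 = 44.

44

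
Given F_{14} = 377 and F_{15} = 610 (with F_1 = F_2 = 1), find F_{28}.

By the doubling identity F_{2k} = F_k(2F_{k+1} − F_k): F_{28} = 377·(2·610 − 377) = 377·843 = 317811.

317811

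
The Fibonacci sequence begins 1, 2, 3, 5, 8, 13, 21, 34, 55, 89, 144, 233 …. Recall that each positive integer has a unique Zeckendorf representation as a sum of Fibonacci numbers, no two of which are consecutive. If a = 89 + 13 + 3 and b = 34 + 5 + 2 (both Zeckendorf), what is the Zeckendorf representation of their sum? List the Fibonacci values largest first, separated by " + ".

The two numbers are 105 and 41, so their sum is 146.
take 144 (≤ 146); 146 − 144 = 2
take 2 (≤ 2); 2 − 2 = 0

144 + 2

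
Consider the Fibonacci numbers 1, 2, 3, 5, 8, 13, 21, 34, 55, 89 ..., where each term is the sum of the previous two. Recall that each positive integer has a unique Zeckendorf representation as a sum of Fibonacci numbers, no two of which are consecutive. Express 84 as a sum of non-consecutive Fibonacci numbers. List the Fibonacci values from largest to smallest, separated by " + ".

largest Fibonacci ≤ 84 is 55; 84 − 55 = 29
largest Fibonacci ≤ 29 is 21; 29 − 21 = 8
largest Fibonacci ≤ 8 is 8; 8 − 8 = 0
So 84 = 55 + 21 + 8, with no two terms consecutive in the sequence.

55 + 21 + 8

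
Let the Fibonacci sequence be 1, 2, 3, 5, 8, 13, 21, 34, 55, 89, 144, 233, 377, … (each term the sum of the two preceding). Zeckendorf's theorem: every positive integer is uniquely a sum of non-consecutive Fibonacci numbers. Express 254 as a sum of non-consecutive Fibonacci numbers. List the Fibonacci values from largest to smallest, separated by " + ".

subtract 233 from 254: 21 remains
subtract 21 from 21: 0 remains
So 254 = 233 + 21, with no two terms consecutive in the sequence.

233 + 21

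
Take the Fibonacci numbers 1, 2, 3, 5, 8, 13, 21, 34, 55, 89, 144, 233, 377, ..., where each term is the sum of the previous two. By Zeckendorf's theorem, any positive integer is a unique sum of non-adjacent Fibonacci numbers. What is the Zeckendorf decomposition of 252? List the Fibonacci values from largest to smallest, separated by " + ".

take 233 (≤ 252); 252 − 233 = 19
take 13 (≤ 19); 19 − 13 = 6
take 5 (≤ 6); 6 − 5 = 1
take 1 (≤ 1); 1 − 1 = 0
So 252 = 233 + 13 + 5 + 1, with no two terms consecutive in the sequence.

233 + 13 + 5 + 1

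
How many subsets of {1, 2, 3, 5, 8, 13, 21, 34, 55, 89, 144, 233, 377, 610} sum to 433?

433 = 377+55+1 = 377+34+21+1 = 233+144+55+1 = … (8 more), for 11 in all.

11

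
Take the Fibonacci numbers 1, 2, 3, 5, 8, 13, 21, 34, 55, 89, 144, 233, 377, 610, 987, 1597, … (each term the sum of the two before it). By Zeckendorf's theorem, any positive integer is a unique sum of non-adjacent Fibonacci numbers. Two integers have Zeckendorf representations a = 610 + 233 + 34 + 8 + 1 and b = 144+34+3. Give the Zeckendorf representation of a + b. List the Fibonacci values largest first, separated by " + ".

The two numbers are 886 and 181, so their sum is 1067.
Greedily peel off the largest Fibonacci term at each step:
largest Fibonacci ≤ 1067 is 987; 1067 − 987 = 80
largest Fibonacci ≤ 80 is 55; 80 − 55 = 25
largest Fibonacci ≤ 25 is 21; 25 − 21 = 4
largest Fibonacci ≤ 4 is 3; 4 − 3 = 1
largest Fibonacci ≤ 1 is 1; 1 − 1 = 0

987 + 55 + 21 + 3 + 1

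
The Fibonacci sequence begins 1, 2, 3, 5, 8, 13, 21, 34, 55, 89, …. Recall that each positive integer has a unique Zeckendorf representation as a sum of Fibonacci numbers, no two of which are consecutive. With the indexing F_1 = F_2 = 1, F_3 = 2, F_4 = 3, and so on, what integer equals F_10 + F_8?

F_10 + F_8 = 55 + 21 = 76.

76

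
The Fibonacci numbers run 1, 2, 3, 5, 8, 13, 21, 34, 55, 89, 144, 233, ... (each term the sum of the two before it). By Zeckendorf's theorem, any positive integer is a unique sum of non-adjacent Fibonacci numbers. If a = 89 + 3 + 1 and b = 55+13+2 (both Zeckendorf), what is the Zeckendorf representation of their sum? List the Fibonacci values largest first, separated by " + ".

The two numbers are 93 and 70, so their sum is 163.
largest Fibonacci ≤ 163 is 144; 163 − 144 = 19
largest Fibonacci ≤ 19 is 13; 19 − 13 = 6
largest Fibonacci ≤ 6 is 5; 6 − 5 = 1
largest Fibonacci ≤ 1 is 1; 1 − 1 = 0

144 + 13 + 5 + 1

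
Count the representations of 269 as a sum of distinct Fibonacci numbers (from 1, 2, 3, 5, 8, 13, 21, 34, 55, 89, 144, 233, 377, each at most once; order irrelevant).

Starting from the Zeckendorf form and repeatedly splitting a term F_k into F_{k−1} + F_{k−2} (when neither is already used) reaches every representation.
269 = 233+34+2 = 233+21+13+2 = 144+89+34+2 = 233+21+8+5+2 = … (4 more), for 8 in all.

8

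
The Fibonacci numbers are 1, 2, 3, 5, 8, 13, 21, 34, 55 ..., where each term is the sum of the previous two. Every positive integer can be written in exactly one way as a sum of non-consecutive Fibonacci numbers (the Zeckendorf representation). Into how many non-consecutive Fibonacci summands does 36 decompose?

2

36: greatest Fibonacci not exceeding it is 34, leaving 2
2: greatest Fibonacci not exceeding it is 2, leaving 0
36 = 34 + 2, which has 2 terms.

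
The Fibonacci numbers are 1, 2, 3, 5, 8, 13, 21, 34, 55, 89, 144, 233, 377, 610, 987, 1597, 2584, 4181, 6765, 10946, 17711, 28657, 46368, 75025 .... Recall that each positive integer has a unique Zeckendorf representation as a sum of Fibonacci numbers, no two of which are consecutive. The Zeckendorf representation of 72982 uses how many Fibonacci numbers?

Repeatedly subtract the largest Fibonacci number that fits:
subtract 46368 from 72982: 26614 remains
subtract 17711 from 26614: 8903 remains
subtract 6765 from 8903: 2138 remains
subtract 1597 from 2138: 541 remains
subtract 377 from 541: 164 remains
subtract 144 from 164: 20 remains
subtract 13 from 20: 7 remains
subtract 5 from 7: 2 remains
subtract 2 from 2: 0 remains
72982 = 46368 + 17711 + 6765 + 1597 + 377 + 144 + 13 + 5 + 2, which has 9 terms.

9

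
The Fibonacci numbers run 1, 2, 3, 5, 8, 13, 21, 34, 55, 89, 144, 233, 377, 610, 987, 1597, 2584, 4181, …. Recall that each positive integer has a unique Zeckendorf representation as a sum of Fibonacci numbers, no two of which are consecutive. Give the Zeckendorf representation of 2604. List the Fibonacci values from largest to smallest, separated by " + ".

2584 + 13 + 5 + 2

2604 − 2584 = 20
20 − 13 = 7
7 − 5 = 2
2 − 2 = 0
So 2604 = 2584 + 13 + 5 + 2, with no two terms consecutive in the sequence.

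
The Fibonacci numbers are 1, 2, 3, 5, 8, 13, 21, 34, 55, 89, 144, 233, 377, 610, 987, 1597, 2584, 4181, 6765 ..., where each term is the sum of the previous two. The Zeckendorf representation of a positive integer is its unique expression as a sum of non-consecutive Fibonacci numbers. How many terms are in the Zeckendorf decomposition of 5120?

6

subtract 4181 from 5120: 939 remains
subtract 610 from 939: 329 remains
subtract 233 from 329: 96 remains
subtract 89 from 96: 7 remains
subtract 5 from 7: 2 remains
subtract 2 from 2: 0 remains
5120 = 4181 + 610 + 233 + 89 + 5 + 2, which has 6 terms.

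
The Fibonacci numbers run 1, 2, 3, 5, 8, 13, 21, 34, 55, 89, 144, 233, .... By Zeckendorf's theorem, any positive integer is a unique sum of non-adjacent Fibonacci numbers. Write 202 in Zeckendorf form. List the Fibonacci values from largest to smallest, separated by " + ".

subtract 144 from 202: 58 remains
subtract 55 from 58: 3 remains
subtract 3 from 3: 0 remains
So 202 = 144 + 55 + 3, with no two terms consecutive in the sequence.

144 + 55 + 3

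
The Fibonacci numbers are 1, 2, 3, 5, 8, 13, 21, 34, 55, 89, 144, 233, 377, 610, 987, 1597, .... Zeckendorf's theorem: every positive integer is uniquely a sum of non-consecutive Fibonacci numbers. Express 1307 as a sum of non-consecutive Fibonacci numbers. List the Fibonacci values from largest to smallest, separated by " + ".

Greedy algorithm:
take 987 (≤ 1307); 1307 − 987 = 320
take 233 (≤ 320); 320 − 233 = 87
take 55 (≤ 87); 87 − 55 = 32
take 21 (≤ 32); 32 − 21 = 11
take 8 (≤ 11); 11 − 8 = 3
take 3 (≤ 3); 3 − 3 = 0
So 1307 = 987 + 233 + 55 + 21 + 8 + 3, with no two terms consecutive in the sequence.

987 + 233 + 55 + 21 + 8 + 3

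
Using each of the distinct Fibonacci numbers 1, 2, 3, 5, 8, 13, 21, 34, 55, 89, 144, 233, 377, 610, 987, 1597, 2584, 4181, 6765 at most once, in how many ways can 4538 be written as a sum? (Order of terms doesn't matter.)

Each representation comes from the Zeckendorf form by replacing some F_k with F_{k−1} + F_{k−2} where possible.
4538 = 4181+233+89+34+1 = 4181+233+89+21+13+1 = 4181+233+89+21+8+5+1 = … (30 more), for 33 in all.

33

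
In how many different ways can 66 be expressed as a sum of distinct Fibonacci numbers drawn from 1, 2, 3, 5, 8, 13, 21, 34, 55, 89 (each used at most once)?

7

Each representation comes from the Zeckendorf form by replacing some F_k with F_{k−1} + F_{k−2} where possible.
66 = 55+8+3 = 55+8+2+1 = 34+21+8+3 = 55+5+3+2+1 = 34+21+8+2+1 = … (2 more), for 7 in all.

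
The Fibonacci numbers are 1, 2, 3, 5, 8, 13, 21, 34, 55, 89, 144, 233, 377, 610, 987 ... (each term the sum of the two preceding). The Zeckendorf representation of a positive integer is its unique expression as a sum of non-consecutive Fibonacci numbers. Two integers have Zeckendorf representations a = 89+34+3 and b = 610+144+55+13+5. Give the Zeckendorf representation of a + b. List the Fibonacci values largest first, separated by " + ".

The two numbers are 126 and 827, so their sum is 953.
Repeatedly subtract the largest Fibonacci number that fits:
subtract 610 from 953: 343 remains
subtract 233 from 343: 110 remains
subtract 89 from 110: 21 remains
subtract 21 from 21: 0 remains

610 + 233 + 89 + 21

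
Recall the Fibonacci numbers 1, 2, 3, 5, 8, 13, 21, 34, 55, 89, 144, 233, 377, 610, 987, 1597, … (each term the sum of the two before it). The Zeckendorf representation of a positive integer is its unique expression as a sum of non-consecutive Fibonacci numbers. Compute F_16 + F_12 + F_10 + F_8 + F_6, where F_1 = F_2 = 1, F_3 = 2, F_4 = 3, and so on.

F_16 + F_12 + F_10 + F_8 + F_6 = 987 + 144 + 55 + 21 + 8 = 1215.

1215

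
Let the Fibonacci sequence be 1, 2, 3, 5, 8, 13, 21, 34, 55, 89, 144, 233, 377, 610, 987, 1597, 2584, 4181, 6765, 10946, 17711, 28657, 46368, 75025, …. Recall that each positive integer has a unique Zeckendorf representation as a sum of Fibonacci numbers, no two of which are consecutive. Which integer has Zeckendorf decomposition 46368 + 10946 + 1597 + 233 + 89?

46368 + 10946 + 1597 + 233 + 89 = 59233.

59233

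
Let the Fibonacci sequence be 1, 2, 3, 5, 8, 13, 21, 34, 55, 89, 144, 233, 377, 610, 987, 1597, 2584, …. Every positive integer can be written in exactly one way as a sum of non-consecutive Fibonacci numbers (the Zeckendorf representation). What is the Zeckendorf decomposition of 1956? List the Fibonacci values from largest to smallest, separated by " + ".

largest Fibonacci ≤ 1956 is 1597; 1956 − 1597 = 359
largest Fibonacci ≤ 359 is 233; 359 − 233 = 126
largest Fibonacci ≤ 126 is 89; 126 − 89 = 37
largest Fibonacci ≤ 37 is 34; 37 − 34 = 3
largest Fibonacci ≤ 3 is 3; 3 − 3 = 0
So 1956 = 1597 + 233 + 89 + 34 + 3, with no two terms consecutive in the sequence.

1597 + 233 + 89 + 34 + 3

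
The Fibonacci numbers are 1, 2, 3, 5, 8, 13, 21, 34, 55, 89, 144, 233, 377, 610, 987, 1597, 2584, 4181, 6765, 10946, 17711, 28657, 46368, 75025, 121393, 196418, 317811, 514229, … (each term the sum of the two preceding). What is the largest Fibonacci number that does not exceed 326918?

317811 ≤ 326918 < 514229, so the largest Fibonacci number not exceeding 326918 is 317811.

317811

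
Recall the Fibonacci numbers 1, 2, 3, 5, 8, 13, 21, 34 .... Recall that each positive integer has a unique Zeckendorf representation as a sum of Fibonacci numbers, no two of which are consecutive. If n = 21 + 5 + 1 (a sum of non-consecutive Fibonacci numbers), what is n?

27

21 + 5 + 1 = 27.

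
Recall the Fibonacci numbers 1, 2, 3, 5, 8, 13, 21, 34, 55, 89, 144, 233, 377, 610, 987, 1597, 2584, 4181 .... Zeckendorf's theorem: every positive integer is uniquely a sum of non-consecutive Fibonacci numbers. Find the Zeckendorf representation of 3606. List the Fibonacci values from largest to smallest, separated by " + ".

2584 + 987 + 34 + 1

3606: greatest Fibonacci not exceeding it is 2584, leaving 1022
1022: greatest Fibonacci not exceeding it is 987, leaving 35
35: greatest Fibonacci not exceeding it is 34, leaving 1
1: greatest Fibonacci not exceeding it is 1, leaving 0
So 3606 = 2584 + 987 + 34 + 1, with no two terms consecutive in the sequence.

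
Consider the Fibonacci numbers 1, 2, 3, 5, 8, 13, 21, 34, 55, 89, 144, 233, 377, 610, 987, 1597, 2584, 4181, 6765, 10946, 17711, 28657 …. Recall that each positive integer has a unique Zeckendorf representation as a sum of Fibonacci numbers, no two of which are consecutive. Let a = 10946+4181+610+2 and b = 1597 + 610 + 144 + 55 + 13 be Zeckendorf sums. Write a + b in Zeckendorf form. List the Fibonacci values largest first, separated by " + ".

17711 + 377 + 55 + 13 + 2

The two numbers are 15739 and 2419, so their sum is 18158.
Greedy algorithm:
subtract 17711 from 18158: 447 remains
subtract 377 from 447: 70 remains
subtract 55 from 70: 15 remains
subtract 13 from 15: 2 remains
subtract 2 from 2: 0 remains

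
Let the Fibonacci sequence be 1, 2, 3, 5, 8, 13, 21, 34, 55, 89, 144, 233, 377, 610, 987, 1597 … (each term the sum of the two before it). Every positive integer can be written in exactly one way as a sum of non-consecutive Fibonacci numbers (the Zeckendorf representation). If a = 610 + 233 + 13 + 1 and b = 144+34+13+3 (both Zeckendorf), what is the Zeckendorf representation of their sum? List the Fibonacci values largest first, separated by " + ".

The two numbers are 857 and 194, so their sum is 1051.
take 987 (≤ 1051); 1051 − 987 = 64
take 55 (≤ 64); 64 − 55 = 9
take 8 (≤ 9); 9 − 8 = 1
take 1 (≤ 1); 1 − 1 = 0

987 + 55 + 8 + 1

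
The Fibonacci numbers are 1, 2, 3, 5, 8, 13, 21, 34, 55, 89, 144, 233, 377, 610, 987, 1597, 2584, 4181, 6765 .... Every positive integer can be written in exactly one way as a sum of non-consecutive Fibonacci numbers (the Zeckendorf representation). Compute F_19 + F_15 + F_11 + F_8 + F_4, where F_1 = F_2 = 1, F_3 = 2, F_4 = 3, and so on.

4904

F_19 + F_15 + F_11 + F_8 + F_4 = 4181 + 610 + 89 + 21 + 3 = 4904.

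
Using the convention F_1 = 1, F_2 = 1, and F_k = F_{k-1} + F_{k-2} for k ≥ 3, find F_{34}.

5702887

Iterating the recurrence up to F_{28} = 317811 and F_{27} = 196418:
F_{29} = F_{28} + F_{27} = 317811 + 196418 = 514229
F_{30} = F_{29} + F_{28} = 514229 + 317811 = 832040
F_{31} = F_{30} + F_{29} = 832040 + 514229 = 1346269
F_{32} = F_{31} + F_{30} = 1346269 + 832040 = 2178309
F_{33} = F_{32} + F_{31} = 2178309 + 1346269 = 3524578
F_{34} = F_{33} + F_{32} = 3524578 + 2178309 = 5702887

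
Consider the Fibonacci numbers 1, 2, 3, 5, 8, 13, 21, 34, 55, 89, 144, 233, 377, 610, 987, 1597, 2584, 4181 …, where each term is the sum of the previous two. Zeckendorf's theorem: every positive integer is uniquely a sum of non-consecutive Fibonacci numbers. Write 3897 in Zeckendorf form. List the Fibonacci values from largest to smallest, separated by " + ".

2584 + 987 + 233 + 89 + 3 + 1

subtract 2584 from 3897: 1313 remains
subtract 987 from 1313: 326 remains
subtract 233 from 326: 93 remains
subtract 89 from 93: 4 remains
subtract 3 from 4: 1 remains
subtract 1 from 1: 0 remains
So 3897 = 2584 + 987 + 233 + 89 + 3 + 1, with no two terms consecutive in the sequence.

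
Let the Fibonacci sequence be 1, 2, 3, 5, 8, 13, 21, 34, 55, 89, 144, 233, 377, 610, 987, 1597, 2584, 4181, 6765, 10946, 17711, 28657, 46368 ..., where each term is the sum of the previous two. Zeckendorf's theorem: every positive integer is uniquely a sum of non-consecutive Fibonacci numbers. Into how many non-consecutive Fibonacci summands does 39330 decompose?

largest Fibonacci ≤ 39330 is 28657; 39330 − 28657 = 10673
largest Fibonacci ≤ 10673 is 6765; 10673 − 6765 = 3908
largest Fibonacci ≤ 3908 is 2584; 3908 − 2584 = 1324
largest Fibonacci ≤ 1324 is 987; 1324 − 987 = 337
largest Fibonacci ≤ 337 is 233; 337 − 233 = 104
largest Fibonacci ≤ 104 is 89; 104 − 89 = 15
largest Fibonacci ≤ 15 is 13; 15 − 13 = 2
largest Fibonacci ≤ 2 is 2; 2 − 2 = 0
39330 = 28657 + 6765 + 2584 + 987 + 233 + 89 + 13 + 2, which has 8 terms.

8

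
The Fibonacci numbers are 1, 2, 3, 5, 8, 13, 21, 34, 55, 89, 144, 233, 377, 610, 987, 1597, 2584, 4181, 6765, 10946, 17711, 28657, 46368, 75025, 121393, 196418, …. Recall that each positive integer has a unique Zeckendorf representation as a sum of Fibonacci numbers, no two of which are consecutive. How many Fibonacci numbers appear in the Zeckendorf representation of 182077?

largest Fibonacci ≤ 182077 is 121393; 182077 − 121393 = 60684
largest Fibonacci ≤ 60684 is 46368; 60684 − 46368 = 14316
largest Fibonacci ≤ 14316 is 10946; 14316 − 10946 = 3370
largest Fibonacci ≤ 3370 is 2584; 3370 − 2584 = 786
largest Fibonacci ≤ 786 is 610; 786 − 610 = 176
largest Fibonacci ≤ 176 is 144; 176 − 144 = 32
largest Fibonacci ≤ 32 is 21; 32 − 21 = 11
largest Fibonacci ≤ 11 is 8; 11 − 8 = 3
largest Fibonacci ≤ 3 is 3; 3 − 3 = 0
182077 = 121393 + 46368 + 10946 + 2584 + 610 + 144 + 21 + 8 + 3, which has 9 terms.

9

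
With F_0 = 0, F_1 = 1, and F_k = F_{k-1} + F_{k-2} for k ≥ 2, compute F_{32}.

Iterating the recurrence up to F_{24} = 46368 and F_{23} = 28657:
F_{25} = F_{24} + F_{23} = 46368 + 28657 = 75025
F_{26} = F_{25} + F_{24} = 75025 + 46368 = 121393
F_{27} = F_{26} + F_{25} = 121393 + 75025 = 196418
F_{28} = F_{27} + F_{26} = 196418 + 121393 = 317811
F_{29} = F_{28} + F_{27} = 317811 + 196418 = 514229
F_{30} = F_{29} + F_{28} = 514229 + 317811 = 832040
F_{31} = F_{30} + F_{29} = 832040 + 514229 = 1346269
F_{32} = F_{31} + F_{30} = 1346269 + 832040 = 2178309

2178309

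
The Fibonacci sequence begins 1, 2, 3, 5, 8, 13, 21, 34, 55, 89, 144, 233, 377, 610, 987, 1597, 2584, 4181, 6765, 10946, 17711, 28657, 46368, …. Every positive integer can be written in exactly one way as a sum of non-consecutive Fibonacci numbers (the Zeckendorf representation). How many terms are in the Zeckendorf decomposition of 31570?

Greedy algorithm:
subtract 28657 from 31570: 2913 remains
subtract 2584 from 2913: 329 remains
subtract 233 from 329: 96 remains
subtract 89 from 96: 7 remains
subtract 5 from 7: 2 remains
subtract 2 from 2: 0 remains
31570 = 28657 + 2584 + 233 + 89 + 5 + 2, which has 6 terms.

6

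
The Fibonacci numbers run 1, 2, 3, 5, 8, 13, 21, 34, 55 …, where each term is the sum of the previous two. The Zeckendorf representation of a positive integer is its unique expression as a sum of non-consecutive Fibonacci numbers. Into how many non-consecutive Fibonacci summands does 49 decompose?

34 ≤ 49 < 55, so take 34; remainder 15
13 ≤ 15 < 21, so take 13; remainder 2
2 ≤ 2 < 3, so take 2; remainder 0
49 = 34 + 13 + 2, which has 3 terms.

3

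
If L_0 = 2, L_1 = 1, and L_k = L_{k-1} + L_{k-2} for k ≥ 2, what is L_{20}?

15127

Iterating the recurrence up to L_{14} = 843 and L_{13} = 521:
L_{15} = L_{14} + L_{13} = 843 + 521 = 1364
L_{16} = L_{15} + L_{14} = 1364 + 843 = 2207
L_{17} = L_{16} + L_{15} = 2207 + 1364 = 3571
L_{18} = L_{17} + L_{16} = 3571 + 2207 = 5778
L_{19} = L_{18} + L_{17} = 5778 + 3571 = 9349
L_{20} = L_{19} + L_{18} = 9349 + 5778 = 15127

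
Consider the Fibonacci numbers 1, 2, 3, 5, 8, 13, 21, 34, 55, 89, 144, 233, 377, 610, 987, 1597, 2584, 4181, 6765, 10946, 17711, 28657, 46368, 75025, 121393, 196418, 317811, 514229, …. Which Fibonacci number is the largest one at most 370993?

317811

317811 ≤ 370993 < 514229, so the largest Fibonacci number not exceeding 370993 is 317811.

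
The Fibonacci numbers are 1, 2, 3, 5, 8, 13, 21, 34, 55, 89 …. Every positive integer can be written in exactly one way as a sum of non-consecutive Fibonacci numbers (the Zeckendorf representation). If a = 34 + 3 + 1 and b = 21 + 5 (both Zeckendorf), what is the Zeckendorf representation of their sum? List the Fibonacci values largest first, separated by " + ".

55 + 8 + 1

The two numbers are 38 and 26, so their sum is 64.
Repeatedly subtract the largest Fibonacci number that fits:
64: greatest Fibonacci not exceeding it is 55, leaving 9
9: greatest Fibonacci not exceeding it is 8, leaving 1
1: greatest Fibonacci not exceeding it is 1, leaving 0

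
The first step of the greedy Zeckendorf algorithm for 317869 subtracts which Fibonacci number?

317811 ≤ 317869 < 514229, so the largest Fibonacci number not exceeding 317869 is 317811.

317811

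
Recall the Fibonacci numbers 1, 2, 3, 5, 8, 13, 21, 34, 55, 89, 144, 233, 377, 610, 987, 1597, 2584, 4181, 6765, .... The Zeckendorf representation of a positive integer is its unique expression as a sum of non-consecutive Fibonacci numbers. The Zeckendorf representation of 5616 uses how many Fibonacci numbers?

take 4181 (≤ 5616); 5616 − 4181 = 1435
take 987 (≤ 1435); 1435 − 987 = 448
take 377 (≤ 448); 448 − 377 = 71
take 55 (≤ 71); 71 − 55 = 16
take 13 (≤ 16); 16 − 13 = 3
take 3 (≤ 3); 3 − 3 = 0
5616 = 4181 + 987 + 377 + 55 + 13 + 3, which has 6 terms.

6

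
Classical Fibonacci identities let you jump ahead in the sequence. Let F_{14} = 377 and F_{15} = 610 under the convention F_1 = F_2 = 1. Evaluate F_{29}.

By F_{2k+1} = F_k² + F_{k+1}²: F_{29} = 377² + 610² = 142129 + 372100 = 514229.

514229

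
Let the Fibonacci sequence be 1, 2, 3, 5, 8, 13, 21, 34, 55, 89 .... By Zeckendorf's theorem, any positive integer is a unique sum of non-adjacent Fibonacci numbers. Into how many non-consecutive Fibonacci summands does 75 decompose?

4

Repeatedly subtract the largest Fibonacci number that fits:
55 ≤ 75 < 89, so take 55; remainder 20
13 ≤ 20 < 21, so take 13; remainder 7
5 ≤ 7 < 8, so take 5; remainder 2
2 ≤ 2 < 3, so take 2; remainder 0
75 = 55 + 13 + 5 + 2, which has 4 terms.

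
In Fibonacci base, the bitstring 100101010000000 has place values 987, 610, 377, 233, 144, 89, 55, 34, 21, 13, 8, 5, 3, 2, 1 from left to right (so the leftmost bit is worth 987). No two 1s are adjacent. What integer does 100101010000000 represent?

1343

Summing the place values of the 1 bits: 987 + 233 + 89 + 34 = 1343.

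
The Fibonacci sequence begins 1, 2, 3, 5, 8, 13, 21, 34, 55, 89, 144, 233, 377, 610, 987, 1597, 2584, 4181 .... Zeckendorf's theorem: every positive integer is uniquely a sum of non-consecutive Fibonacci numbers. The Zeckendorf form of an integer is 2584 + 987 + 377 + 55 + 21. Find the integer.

4024

2584 + 987 + 377 + 55 + 21 = 4024.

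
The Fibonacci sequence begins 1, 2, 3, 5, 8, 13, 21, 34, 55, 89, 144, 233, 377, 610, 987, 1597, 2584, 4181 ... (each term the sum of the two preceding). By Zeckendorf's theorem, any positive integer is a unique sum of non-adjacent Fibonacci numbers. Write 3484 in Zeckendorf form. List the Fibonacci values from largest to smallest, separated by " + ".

2584 + 610 + 233 + 55 + 2

Greedily peel off the largest Fibonacci term at each step:
largest Fibonacci ≤ 3484 is 2584; 3484 − 2584 = 900
largest Fibonacci ≤ 900 is 610; 900 − 610 = 290
largest Fibonacci ≤ 290 is 233; 290 − 233 = 57
largest Fibonacci ≤ 57 is 55; 57 − 55 = 2
largest Fibonacci ≤ 2 is 2; 2 − 2 = 0
So 3484 = 2584 + 610 + 233 + 55 + 2, with no two terms consecutive in the sequence.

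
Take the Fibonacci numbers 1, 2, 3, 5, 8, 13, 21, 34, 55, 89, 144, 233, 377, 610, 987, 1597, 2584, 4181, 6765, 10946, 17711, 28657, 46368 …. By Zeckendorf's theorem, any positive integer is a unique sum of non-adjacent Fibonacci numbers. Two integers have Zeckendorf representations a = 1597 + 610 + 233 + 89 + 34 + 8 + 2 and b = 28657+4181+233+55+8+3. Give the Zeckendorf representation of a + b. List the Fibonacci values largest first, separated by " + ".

28657 + 6765 + 233 + 55

The two numbers are 2573 and 33137, so their sum is 35710.
Greedy algorithm:
subtract 28657 from 35710: 7053 remains
subtract 6765 from 7053: 288 remains
subtract 233 from 288: 55 remains
subtract 55 from 55: 0 remains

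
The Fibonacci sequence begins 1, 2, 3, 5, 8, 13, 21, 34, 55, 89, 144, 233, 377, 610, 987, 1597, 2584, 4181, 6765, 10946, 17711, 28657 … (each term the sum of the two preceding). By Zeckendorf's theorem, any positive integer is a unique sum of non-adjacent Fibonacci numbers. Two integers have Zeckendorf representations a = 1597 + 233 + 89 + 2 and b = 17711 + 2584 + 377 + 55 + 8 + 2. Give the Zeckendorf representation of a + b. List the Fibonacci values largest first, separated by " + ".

The two numbers are 1921 and 20737, so their sum is 22658.
take 17711 (≤ 22658); 22658 − 17711 = 4947
take 4181 (≤ 4947); 4947 − 4181 = 766
take 610 (≤ 766); 766 − 610 = 156
take 144 (≤ 156); 156 − 144 = 12
take 8 (≤ 12); 12 − 8 = 4
take 3 (≤ 4); 4 − 3 = 1
take 1 (≤ 1); 1 − 1 = 0

17711 + 4181 + 610 + 144 + 8 + 3 + 1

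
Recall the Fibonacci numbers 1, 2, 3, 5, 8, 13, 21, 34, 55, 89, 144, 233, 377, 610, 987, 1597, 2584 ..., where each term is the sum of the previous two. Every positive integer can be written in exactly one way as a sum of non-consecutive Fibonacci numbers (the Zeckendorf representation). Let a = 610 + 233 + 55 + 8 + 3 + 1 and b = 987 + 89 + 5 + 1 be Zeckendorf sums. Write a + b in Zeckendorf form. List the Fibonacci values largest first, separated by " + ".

1597 + 377 + 13 + 5

The two numbers are 910 and 1082, so their sum is 1992.
subtract 1597 from 1992: 395 remains
subtract 377 from 395: 18 remains
subtract 13 from 18: 5 remains
subtract 5 from 5: 0 remains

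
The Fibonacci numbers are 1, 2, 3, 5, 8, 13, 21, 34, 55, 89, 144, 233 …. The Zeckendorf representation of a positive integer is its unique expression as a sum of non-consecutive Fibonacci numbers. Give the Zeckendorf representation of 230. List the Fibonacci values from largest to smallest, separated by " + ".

Repeatedly subtract the largest Fibonacci number that fits:
230: greatest Fibonacci not exceeding it is 144, leaving 86
86: greatest Fibonacci not exceeding it is 55, leaving 31
31: greatest Fibonacci not exceeding it is 21, leaving 10
10: greatest Fibonacci not exceeding it is 8, leaving 2
2: greatest Fibonacci not exceeding it is 2, leaving 0
So 230 = 144 + 55 + 21 + 8 + 2, with no two terms consecutive in the sequence.

144 + 55 + 21 + 8 + 2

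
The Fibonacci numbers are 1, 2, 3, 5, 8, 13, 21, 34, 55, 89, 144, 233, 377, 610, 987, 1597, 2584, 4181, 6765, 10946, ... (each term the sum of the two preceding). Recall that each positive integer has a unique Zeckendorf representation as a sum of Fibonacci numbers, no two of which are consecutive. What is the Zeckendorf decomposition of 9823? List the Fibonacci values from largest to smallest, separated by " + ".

9823: greatest Fibonacci not exceeding it is 6765, leaving 3058
3058: greatest Fibonacci not exceeding it is 2584, leaving 474
474: greatest Fibonacci not exceeding it is 377, leaving 97
97: greatest Fibonacci not exceeding it is 89, leaving 8
8: greatest Fibonacci not exceeding it is 8, leaving 0
So 9823 = 6765 + 2584 + 377 + 89 + 8, with no two terms consecutive in the sequence.

6765 + 2584 + 377 + 89 + 8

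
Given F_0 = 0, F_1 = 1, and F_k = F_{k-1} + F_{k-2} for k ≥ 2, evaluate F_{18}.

2584

Iterating the recurrence up to F_{11} = 89 and F_{10} = 55:
F_{12} = F_{11} + F_{10} = 89 + 55 = 144
F_{13} = F_{12} + F_{11} = 144 + 89 = 233
F_{14} = F_{13} + F_{12} = 233 + 144 = 377
F_{15} = F_{14} + F_{13} = 377 + 233 = 610
F_{16} = F_{15} + F_{14} = 610 + 377 = 987
F_{17} = F_{16} + F_{15} = 987 + 610 = 1597
F_{18} = F_{17} + F_{16} = 1597 + 987 = 2584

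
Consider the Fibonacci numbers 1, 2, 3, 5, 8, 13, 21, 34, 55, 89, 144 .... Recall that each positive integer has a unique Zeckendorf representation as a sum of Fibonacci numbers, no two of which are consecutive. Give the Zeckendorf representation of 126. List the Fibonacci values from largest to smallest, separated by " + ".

Greedily peel off the largest Fibonacci term at each step:
126: greatest Fibonacci not exceeding it is 89, leaving 37
37: greatest Fibonacci not exceeding it is 34, leaving 3
3: greatest Fibonacci not exceeding it is 3, leaving 0
So 126 = 89 + 34 + 3, with no two terms consecutive in the sequence.

89 + 34 + 3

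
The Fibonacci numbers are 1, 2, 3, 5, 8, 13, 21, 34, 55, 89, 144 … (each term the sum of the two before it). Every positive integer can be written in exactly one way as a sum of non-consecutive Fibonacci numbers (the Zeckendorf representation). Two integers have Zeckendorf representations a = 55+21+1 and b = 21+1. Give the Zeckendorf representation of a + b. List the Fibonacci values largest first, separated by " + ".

The two numbers are 77 and 22, so their sum is 99.
Repeatedly subtract the largest Fibonacci number that fits:
99: greatest Fibonacci not exceeding it is 89, leaving 10
10: greatest Fibonacci not exceeding it is 8, leaving 2
2: greatest Fibonacci not exceeding it is 2, leaving 0

89 + 8 + 2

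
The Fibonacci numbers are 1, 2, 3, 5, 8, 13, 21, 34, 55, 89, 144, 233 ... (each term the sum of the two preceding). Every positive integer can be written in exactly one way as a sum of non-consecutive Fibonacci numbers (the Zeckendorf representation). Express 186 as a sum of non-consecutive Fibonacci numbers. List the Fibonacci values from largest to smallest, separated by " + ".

largest Fibonacci ≤ 186 is 144; 186 − 144 = 42
largest Fibonacci ≤ 42 is 34; 42 − 34 = 8
largest Fibonacci ≤ 8 is 8; 8 − 8 = 0
So 186 = 144 + 34 + 8, with no two terms consecutive in the sequence.

144 + 34 + 8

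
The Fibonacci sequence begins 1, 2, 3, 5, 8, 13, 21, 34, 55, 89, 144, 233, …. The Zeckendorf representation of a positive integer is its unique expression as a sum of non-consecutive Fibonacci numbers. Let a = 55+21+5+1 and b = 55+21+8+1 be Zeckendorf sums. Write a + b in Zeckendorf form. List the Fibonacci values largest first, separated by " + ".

144 + 21 + 2

The two numbers are 82 and 85, so their sum is 167.
largest Fibonacci ≤ 167 is 144; 167 − 144 = 23
largest Fibonacci ≤ 23 is 21; 23 − 21 = 2
largest Fibonacci ≤ 2 is 2; 2 − 2 = 0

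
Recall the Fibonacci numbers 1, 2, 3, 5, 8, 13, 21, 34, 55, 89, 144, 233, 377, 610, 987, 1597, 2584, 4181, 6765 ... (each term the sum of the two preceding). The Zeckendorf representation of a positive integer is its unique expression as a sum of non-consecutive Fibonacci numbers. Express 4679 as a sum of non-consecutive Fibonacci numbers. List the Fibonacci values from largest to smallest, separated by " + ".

4181 ≤ 4679 < 6765, so take 4181; remainder 498
377 ≤ 498 < 610, so take 377; remainder 121
89 ≤ 121 < 144, so take 89; remainder 32
21 ≤ 32 < 34, so take 21; remainder 11
8 ≤ 11 < 13, so take 8; remainder 3
3 ≤ 3 < 5, so take 3; remainder 0
So 4679 = 4181 + 377 + 89 + 21 + 8 + 3, with no two terms consecutive in the sequence.

4181 + 377 + 89 + 21 + 8 + 3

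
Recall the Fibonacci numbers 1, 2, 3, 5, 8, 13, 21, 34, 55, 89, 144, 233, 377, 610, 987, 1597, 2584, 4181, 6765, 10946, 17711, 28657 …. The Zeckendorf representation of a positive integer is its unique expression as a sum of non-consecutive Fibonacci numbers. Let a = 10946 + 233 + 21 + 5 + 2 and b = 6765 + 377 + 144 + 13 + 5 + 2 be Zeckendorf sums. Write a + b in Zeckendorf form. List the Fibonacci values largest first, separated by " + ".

The two numbers are 11207 and 7306, so their sum is 18513.
largest Fibonacci ≤ 18513 is 17711; 18513 − 17711 = 802
largest Fibonacci ≤ 802 is 610; 802 − 610 = 192
largest Fibonacci ≤ 192 is 144; 192 − 144 = 48
largest Fibonacci ≤ 48 is 34; 48 − 34 = 14
largest Fibonacci ≤ 14 is 13; 14 − 13 = 1
largest Fibonacci ≤ 1 is 1; 1 − 1 = 0

17711 + 610 + 144 + 34 + 13 + 1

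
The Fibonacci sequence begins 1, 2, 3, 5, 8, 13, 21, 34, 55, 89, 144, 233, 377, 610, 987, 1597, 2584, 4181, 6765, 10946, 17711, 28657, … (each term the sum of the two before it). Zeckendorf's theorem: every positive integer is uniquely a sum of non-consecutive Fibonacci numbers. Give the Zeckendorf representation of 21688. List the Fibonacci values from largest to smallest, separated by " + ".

largest Fibonacci ≤ 21688 is 17711; 21688 − 17711 = 3977
largest Fibonacci ≤ 3977 is 2584; 3977 − 2584 = 1393
largest Fibonacci ≤ 1393 is 987; 1393 − 987 = 406
largest Fibonacci ≤ 406 is 377; 406 − 377 = 29
largest Fibonacci ≤ 29 is 21; 29 − 21 = 8
largest Fibonacci ≤ 8 is 8; 8 − 8 = 0
So 21688 = 17711 + 2584 + 987 + 377 + 21 + 8, with no two terms consecutive in the sequence.

17711 + 2584 + 987 + 377 + 21 + 8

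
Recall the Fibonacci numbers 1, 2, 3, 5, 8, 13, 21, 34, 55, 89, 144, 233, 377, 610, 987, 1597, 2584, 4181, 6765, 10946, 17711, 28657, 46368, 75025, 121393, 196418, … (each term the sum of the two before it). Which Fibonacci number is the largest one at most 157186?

121393

121393 ≤ 157186 < 196418, so the largest Fibonacci number not exceeding 157186 is 121393.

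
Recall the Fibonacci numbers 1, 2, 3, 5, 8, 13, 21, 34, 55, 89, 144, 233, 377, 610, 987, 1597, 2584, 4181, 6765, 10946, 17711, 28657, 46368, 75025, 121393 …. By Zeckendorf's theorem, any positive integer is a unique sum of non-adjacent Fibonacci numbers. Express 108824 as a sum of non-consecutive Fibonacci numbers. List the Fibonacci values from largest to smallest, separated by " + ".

75025 + 28657 + 4181 + 610 + 233 + 89 + 21 + 8

largest Fibonacci ≤ 108824 is 75025; 108824 − 75025 = 33799
largest Fibonacci ≤ 33799 is 28657; 33799 − 28657 = 5142
largest Fibonacci ≤ 5142 is 4181; 5142 − 4181 = 961
largest Fibonacci ≤ 961 is 610; 961 − 610 = 351
largest Fibonacci ≤ 351 is 233; 351 − 233 = 118
largest Fibonacci ≤ 118 is 89; 118 − 89 = 29
largest Fibonacci ≤ 29 is 21; 29 − 21 = 8
largest Fibonacci ≤ 8 is 8; 8 − 8 = 0
So 108824 = 75025 + 28657 + 4181 + 610 + 233 + 89 + 21 + 8, with no two terms consecutive in the sequence.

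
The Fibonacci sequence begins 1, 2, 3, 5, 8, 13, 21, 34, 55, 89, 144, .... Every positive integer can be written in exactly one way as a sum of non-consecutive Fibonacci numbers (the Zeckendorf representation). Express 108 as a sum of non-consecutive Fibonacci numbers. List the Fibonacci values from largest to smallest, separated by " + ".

89 ≤ 108 < 144, so take 89; remainder 19
13 ≤ 19 < 21, so take 13; remainder 6
5 ≤ 6 < 8, so take 5; remainder 1
1 ≤ 1 < 2, so take 1; remainder 0
So 108 = 89 + 13 + 5 + 1, with no two terms consecutive in the sequence.

89 + 13 + 5 + 1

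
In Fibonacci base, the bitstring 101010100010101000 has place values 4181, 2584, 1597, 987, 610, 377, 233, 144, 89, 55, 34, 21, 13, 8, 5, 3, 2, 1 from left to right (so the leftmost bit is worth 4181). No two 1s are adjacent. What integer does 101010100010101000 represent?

6673

Summing the place values of the 1 bits: 4181 + 1597 + 610 + 233 + 34 + 13 + 5 = 6673.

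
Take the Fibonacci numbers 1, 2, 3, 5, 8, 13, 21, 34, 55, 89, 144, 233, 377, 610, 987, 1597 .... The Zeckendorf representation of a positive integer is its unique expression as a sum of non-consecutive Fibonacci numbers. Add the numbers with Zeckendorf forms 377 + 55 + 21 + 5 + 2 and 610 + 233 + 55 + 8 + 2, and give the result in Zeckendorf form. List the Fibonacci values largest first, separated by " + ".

987 + 377 + 3 + 1

The two numbers are 460 and 908, so their sum is 1368.
1368: greatest Fibonacci not exceeding it is 987, leaving 381
381: greatest Fibonacci not exceeding it is 377, leaving 4
4: greatest Fibonacci not exceeding it is 3, leaving 1
1: greatest Fibonacci not exceeding it is 1, leaving 0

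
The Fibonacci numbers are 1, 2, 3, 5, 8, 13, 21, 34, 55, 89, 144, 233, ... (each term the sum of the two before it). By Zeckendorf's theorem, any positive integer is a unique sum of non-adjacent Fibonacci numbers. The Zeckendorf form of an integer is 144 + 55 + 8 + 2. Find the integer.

144 + 55 + 8 + 2 = 209.

209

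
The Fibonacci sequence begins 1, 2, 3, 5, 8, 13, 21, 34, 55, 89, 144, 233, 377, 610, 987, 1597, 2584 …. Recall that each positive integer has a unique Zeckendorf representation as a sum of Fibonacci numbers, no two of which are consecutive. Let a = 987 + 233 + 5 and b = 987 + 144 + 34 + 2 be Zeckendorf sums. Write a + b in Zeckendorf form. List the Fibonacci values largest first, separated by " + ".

The two numbers are 1225 and 1167, so their sum is 2392.
Greedy algorithm:
2392 − 1597 = 795
795 − 610 = 185
185 − 144 = 41
41 − 34 = 7
7 − 5 = 2
2 − 2 = 0

1597 + 610 + 144 + 34 + 5 + 2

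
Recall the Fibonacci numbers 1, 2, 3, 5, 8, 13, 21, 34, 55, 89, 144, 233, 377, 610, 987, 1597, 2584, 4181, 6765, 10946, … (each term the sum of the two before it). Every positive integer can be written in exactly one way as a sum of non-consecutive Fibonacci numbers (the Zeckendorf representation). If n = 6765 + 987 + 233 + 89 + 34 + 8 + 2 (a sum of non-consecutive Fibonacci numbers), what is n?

6765 + 987 + 233 + 89 + 34 + 8 + 2 = 8118.

8118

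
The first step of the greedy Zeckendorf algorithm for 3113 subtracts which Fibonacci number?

2584 ≤ 3113 < 4181, so the largest Fibonacci number not exceeding 3113 is 2584.

2584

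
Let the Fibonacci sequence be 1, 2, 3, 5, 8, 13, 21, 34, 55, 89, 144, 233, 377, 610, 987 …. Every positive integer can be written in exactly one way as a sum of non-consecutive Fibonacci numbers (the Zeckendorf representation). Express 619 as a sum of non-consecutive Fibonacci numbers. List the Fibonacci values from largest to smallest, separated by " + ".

610 + 8 + 1

largest Fibonacci ≤ 619 is 610; 619 − 610 = 9
largest Fibonacci ≤ 9 is 8; 9 − 8 = 1
largest Fibonacci ≤ 1 is 1; 1 − 1 = 0
So 619 = 610 + 8 + 1, with no two terms consecutive in the sequence.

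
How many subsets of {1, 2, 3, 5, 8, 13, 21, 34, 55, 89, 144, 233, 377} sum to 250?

250 = 233+13+3+1 = 233+8+5+3+1 = 144+89+13+3+1 = 144+89+8+5+3+1 = … (3 more), for 7 in all.

7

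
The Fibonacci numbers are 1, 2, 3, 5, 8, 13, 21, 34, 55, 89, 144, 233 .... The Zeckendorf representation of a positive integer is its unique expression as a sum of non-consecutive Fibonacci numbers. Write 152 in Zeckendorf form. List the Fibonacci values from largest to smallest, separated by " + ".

144 + 8

Repeatedly subtract the largest Fibonacci number that fits:
take 144 (≤ 152); 152 − 144 = 8
take 8 (≤ 8); 8 − 8 = 0
So 152 = 144 + 8, with no two terms consecutive in the sequence.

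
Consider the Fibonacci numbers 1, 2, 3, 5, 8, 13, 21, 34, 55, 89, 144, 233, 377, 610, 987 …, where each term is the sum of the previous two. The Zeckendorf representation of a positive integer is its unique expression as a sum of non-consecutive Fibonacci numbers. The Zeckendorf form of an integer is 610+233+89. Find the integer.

932

610+233+89 = 932.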